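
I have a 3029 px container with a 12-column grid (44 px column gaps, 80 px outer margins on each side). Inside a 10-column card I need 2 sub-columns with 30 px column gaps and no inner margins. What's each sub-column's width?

1176.75 px

Subtract both margins: 3029 − 2·80 = 2869 px.
2869 − 11·44 = 2385; ÷12 gives c = 198.75 px.
10-column span = 10·198.75 + 9·44 = 2383.5 px.
2d + 1·30 = 2383.5 → 2d = 2353.5 → d = 1176.75 px.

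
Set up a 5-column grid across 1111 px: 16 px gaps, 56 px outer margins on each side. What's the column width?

187 px

Subtract both margins: 1111 − 2·56 = 999 px.
5 columns + 4 gaps: 5c + 4·16 = 999.
5c = 999 − 64 = 935, so c = 187 px.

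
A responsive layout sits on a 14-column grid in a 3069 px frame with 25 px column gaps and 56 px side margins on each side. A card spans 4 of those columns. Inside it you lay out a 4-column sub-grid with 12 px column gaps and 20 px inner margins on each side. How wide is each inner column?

187.75 px

Outer content = 3069 − 2·56 = 2957 px.
14c + 13·25 = 2957 → 14c = 2632 → c = 188 px.
4 columns plus 3 column gaps: 752 + 75 = 827 px.
Inner content = 827 − 2·20 = 787 px.
4 columns + 3 column gaps: 4d + 3·12 = 787.
4d = 787 − 36 = 751, so d = 187.75 px.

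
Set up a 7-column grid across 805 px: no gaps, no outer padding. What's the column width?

7c = 805 → c = 115 px.

115 px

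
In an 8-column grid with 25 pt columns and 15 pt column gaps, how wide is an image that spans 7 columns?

7 columns plus 6 column gaps: 175 + 90 = 265 pt.

265 pt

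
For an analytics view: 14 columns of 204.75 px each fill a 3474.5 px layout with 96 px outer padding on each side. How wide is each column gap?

Content width = 3474.5 − 2·96 = 3282.5 px.
Columns use 2866.5 px, leaving 416 px across 13 column gaps = 32 px each.

32 px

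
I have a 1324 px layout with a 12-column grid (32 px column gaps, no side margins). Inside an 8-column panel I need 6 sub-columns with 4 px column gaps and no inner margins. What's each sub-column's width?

142 px

1324 − 11·32 = 972; ÷12 gives c = 81 px.
8 columns plus 7 column gaps: 648 + 224 = 872 px.
872 − 5·4 = 852; ÷6 gives d = 142 px.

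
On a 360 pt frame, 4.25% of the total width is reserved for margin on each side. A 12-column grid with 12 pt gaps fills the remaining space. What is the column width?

Each margin = 4.25% of 360 = 15.3 pt; content = 360 − 2·15.3 = 329.4 pt.
Subtracting 11 gaps of 12 leaves 197.4 for 12 columns, so c = 16.45 pt.

16.45 pt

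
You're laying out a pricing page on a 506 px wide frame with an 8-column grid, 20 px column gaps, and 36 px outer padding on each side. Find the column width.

36.75 px

Take off 72 px of margins, leaving 434 px.
Subtracting 7 column gaps of 20 leaves 294 for 8 columns, so c = 36.75 px.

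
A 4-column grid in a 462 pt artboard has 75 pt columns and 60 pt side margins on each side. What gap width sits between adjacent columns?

Inside the margins: 462 − 120 = 342 pt.
4·75 + 3g = 342 → 3g = 42 → g = 14 pt.

14 pt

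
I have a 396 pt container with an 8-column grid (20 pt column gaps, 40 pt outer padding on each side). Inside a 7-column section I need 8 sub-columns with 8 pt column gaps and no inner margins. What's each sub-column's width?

Outer content = 396 − 2·40 = 316 pt.
316 − 7·20 = 176; ÷8 gives c = 22 pt.
Span of 7: 7·22 + 6·20 = 154 + 120 = 274 pt.
8 columns + 7 column gaps: 8d + 7·8 = 274.
8d = 274 − 56 = 218, so d = 27.25 pt.

27.25 pt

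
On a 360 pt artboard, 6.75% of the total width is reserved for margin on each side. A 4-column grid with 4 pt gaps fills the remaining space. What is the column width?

74.85 pt

360 × (1 − 2·6.75%) = 360 × 86.5% = 311.4 pt for the columns.
Subtracting 3 gaps of 4 leaves 299.4 for 4 columns, so c = 74.85 pt.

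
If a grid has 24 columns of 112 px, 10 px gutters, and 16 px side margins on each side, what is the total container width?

2950 px

Adding margins, columns and gutters: 32 + 2688 + 230 = 2950 px.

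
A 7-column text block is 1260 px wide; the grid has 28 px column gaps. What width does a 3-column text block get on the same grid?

524 px

1260 − 6·28 = 1092; ÷7 gives c = 156 px.
3-column span = 3·156 + 2·28 = 524 px.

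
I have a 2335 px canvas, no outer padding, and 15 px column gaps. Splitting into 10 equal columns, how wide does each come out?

2335 − 9·15 = 2200; ÷10 gives c = 220 px.

220 px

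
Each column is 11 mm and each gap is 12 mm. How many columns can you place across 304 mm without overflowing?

13 columns

k columns need k·11 + (k−1)·12 = k·23 − 12.
k·23 − 12 ≤ 304 → k ≤ 316 / 23 ≈ 13.74, so k = 13.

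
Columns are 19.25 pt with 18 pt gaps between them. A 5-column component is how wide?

5 columns plus 4 gaps: 96.25 + 72 = 168.25 pt.

168.25 pt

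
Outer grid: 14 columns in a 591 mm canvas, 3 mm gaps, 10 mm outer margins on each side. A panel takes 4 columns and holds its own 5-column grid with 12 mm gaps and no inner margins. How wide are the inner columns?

22.6 mm

Inside the margins: 591 − 20 = 571 mm.
571 − 13·3 = 532; ÷14 gives c = 38 mm.
4 columns plus 3 gaps: 152 + 9 = 161 mm.
5d + 4·12 = 161 → 5d = 113 → d = 22.6 mm.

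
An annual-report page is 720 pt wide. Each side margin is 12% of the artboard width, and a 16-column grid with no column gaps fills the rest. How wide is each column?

34.2 pt

720 × (1 − 2·12%) = 720 × 76% = 547.2 pt for the columns.
547.2 / 16 = 34.2 pt per column.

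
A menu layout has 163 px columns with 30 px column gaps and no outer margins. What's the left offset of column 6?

No margin, so column 6 starts at 5·(column + gutter) = 5·193 = 965 px.

965 px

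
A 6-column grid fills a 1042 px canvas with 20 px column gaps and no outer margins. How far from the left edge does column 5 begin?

6c + 5·20 = 1042 → 6c = 942 → c = 157 px.
Before column 5: 4 columns + 4 column gaps.
Offset = 4·(157 + 20) = 4·177 = 708 px.

708 px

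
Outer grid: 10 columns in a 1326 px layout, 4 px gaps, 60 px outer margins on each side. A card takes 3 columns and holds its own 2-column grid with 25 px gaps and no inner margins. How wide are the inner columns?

Inside the margins: 1326 − 120 = 1206 px.
1206 − 9·4 = 1170; ÷10 gives c = 117 px.
Span of 3: 3·117 + 2·4 = 351 + 8 = 359 px.
359 − 1·25 = 334; ÷2 gives d = 167 px.

167 px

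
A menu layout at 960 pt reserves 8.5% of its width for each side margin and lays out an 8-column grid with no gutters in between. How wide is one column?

960 × (1 − 2·8.5%) = 960 × 83% = 796.8 pt for the columns.
796.8 / 8 = 99.6 pt per column.

99.6 pt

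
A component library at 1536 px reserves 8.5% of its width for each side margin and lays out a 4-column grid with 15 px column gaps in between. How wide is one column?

307.47 px

1536 × (1 − 2·8.5%) = 1536 × 83% = 1274.88 px for the columns.
Subtracting 3 column gaps of 15 leaves 1229.88 for 4 columns, so c = 307.47 px.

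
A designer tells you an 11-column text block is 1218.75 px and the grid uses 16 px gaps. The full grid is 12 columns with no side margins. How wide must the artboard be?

11 columns + 10 gaps: 11c + 10·16 = 1218.75.
11c = 1218.75 − 160 = 1058.75, so c = 96.25 px.
Summing: 1155 + 176 = 1331 px.

1331 px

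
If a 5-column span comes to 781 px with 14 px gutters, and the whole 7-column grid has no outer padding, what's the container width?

781 − 4·14 = 725; ÷5 gives c = 145 px.
Summing: 1015 + 84 = 1099 px.

1099 px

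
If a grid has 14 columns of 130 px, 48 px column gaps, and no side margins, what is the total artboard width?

2444 px

Total width: 14·130 + 13·48 = 2444 px.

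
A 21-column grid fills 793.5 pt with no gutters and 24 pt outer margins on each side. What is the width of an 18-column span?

Take off 48 pt of margins, leaving 745.5 pt.
With no gutters, each column is 745.5/21 = 35.5 pt.
18-column span = 18·35.5 = 639 pt.

639 pt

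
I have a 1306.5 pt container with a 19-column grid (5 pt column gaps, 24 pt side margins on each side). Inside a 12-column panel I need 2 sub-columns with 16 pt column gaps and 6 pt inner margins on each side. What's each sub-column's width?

382.5 pt

Inside the margins: 1306.5 − 48 = 1258.5 pt.
19 columns + 18 column gaps: 19c + 18·5 = 1258.5.
19c = 1258.5 − 90 = 1168.5, so c = 61.5 pt.
12 columns plus 11 column gaps: 738 + 55 = 793 pt.
Inner content = 793 − 2·6 = 781 pt.
Subtracting 1 column gap of 16 leaves 765 for 2 columns, so d = 382.5 pt.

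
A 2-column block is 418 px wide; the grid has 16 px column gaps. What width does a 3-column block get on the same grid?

2c + 1·16 = 418 → 2c = 402 → c = 201 px.
Span of 3: 3·201 + 2·16 = 603 + 32 = 635 px.

635 px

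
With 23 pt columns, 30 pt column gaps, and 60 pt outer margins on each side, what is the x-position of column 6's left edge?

325 pt

Before column 6: the margin + 5 columns + 5 column gaps.
Offset = 60 + 5·(23 + 30) = 60 + 265 = 325 pt.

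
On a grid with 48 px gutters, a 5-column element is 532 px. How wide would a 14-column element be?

532 − 4·48 = 340; ÷5 gives c = 68 px.
14 columns plus 13 gutters: 952 + 624 = 1576 px.

1576 px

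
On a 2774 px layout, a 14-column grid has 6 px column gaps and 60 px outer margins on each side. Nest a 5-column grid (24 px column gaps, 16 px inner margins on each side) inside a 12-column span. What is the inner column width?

Take off 120 px of margins, leaving 2654 px.
14c + 13·6 = 2654 → 14c = 2576 → c = 184 px.
12-column span = 12·184 + 11·6 = 2274 px.
Inner content = 2274 − 2·16 = 2242 px.
Subtracting 4 column gaps of 24 leaves 2146 for 5 columns, so d = 429.2 px.

429.2 px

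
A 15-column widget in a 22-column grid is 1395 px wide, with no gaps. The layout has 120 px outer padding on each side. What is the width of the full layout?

1395 / 15 = 93 px per column.
Total width: 2·120 + 22·93 = 2286 px.

2286 px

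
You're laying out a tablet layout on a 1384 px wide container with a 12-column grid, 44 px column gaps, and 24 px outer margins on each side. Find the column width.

Inside the margins: 1384 − 48 = 1336 px.
Subtracting 11 column gaps of 44 leaves 852 for 12 columns, so c = 71 px.

71 px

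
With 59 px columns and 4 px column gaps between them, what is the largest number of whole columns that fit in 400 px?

6 columns: 6·59 + 5·4 = 374 px ≤ 400.
7 columns: 437 px > 400. So 6.

6 columns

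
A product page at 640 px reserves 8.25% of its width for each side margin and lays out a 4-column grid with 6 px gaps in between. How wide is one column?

129.1 px

640 × (1 − 2·8.25%) = 640 × 83.5% = 534.4 px for the columns.
4 columns + 3 gaps: 4c + 3·6 = 534.4.
4c = 534.4 − 18 = 516.4, so c = 129.1 px.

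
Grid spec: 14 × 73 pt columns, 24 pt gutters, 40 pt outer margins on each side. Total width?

1414 pt

Frame = 2·40 + 14·73 + 13·24 = 80 + 1022 + 312 = 1414 pt.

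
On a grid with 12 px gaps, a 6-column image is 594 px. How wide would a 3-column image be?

291 px

6 columns + 5 gaps: 6c + 5·12 = 594.
6c = 594 − 60 = 534, so c = 89 px.
3 columns plus 2 gaps: 267 + 24 = 291 px.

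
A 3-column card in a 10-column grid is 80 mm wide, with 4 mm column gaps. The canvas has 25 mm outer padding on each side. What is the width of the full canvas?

80 − 2·4 = 72; ÷3 gives c = 24 mm.
Total width: 2·25 + 10·24 + 9·4 = 326 mm.

326 mm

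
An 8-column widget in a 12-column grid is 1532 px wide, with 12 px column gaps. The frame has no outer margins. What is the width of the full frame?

8 columns + 7 column gaps: 8c + 7·12 = 1532.
8c = 1532 − 84 = 1448, so c = 181 px.
Total width: 12·181 + 11·12 = 2304 px.

2304 px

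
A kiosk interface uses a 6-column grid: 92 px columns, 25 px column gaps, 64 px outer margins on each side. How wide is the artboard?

Total width: 2·64 + 6·92 + 5·25 = 805 px.

805 px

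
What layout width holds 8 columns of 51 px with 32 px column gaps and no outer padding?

Summing: 408 + 224 = 632 px.

632 px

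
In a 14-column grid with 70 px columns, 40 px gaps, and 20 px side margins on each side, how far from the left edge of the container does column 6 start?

Column 6 starts at margin + 5·(column + gutter) = 20 + 5·110 = 570 px.

570 px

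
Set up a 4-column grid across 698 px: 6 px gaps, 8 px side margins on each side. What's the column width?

166 px

Take off 16 px of margins, leaving 682 px.
4c + 3·6 = 682 → 4c = 664 → c = 166 px.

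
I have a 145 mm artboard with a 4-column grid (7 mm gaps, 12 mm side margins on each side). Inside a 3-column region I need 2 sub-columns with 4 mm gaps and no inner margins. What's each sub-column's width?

42.5 mm

Take off 24 mm of margins, leaving 121 mm.
4 columns + 3 gaps: 4c + 3·7 = 121.
4c = 121 − 21 = 100, so c = 25 mm.
Span of 3: 3·25 + 2·7 = 75 + 14 = 89 mm.
89 − 1·4 = 85; ÷2 gives d = 42.5 mm.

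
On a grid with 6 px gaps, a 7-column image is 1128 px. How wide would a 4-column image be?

642 px

7 columns + 6 gaps: 7c + 6·6 = 1128.
7c = 1128 − 36 = 1092, so c = 156 px.
4-column span = 4·156 + 3·6 = 642 px.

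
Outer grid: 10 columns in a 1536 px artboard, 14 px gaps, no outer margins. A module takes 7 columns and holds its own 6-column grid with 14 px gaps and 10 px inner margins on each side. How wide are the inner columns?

163.5 px

Subtracting 9 gaps of 14 leaves 1410 for 10 columns, so c = 141 px.
7 columns plus 6 gaps: 987 + 84 = 1071 px.
Inner content = 1071 − 2·10 = 1051 px.
1051 − 5·14 = 981; ÷6 gives d = 163.5 px.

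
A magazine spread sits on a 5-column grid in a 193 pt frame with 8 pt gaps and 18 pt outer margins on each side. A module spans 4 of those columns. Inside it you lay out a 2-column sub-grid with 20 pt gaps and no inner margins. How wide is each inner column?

Inside the margins: 193 − 36 = 157 pt.
5c + 4·8 = 157 → 5c = 125 → c = 25 pt.
4-column span = 4·25 + 3·8 = 124 pt.
124 − 1·20 = 104; ÷2 gives d = 52 pt.

52 pt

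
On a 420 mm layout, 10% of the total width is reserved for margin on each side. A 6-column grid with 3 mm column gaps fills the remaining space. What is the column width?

420 × (1 − 2·10%) = 420 × 80% = 336 mm for the columns.
Subtracting 5 column gaps of 3 leaves 321 for 6 columns, so c = 53.5 mm.

53.5 mm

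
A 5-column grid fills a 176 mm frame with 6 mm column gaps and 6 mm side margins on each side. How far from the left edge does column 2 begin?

40 mm

Subtract both margins: 176 − 2·6 = 164 mm.
5c + 4·6 = 164 → 5c = 140 → c = 28 mm.
Each column+gutter stride is 34 mm; 1 of them past the 6 mm margin is 6 + 34 = 40 mm.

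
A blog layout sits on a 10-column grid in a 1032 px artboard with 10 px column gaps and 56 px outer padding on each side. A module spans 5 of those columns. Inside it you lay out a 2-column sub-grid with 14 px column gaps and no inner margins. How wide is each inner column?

Take off 112 px of margins, leaving 920 px.
920 − 9·10 = 830; ÷10 gives c = 83 px.
5-column span = 5·83 + 4·10 = 455 px.
2d + 1·14 = 455 → 2d = 441 → d = 220.5 px.

220.5 px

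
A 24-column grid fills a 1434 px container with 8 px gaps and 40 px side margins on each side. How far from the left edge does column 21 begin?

Content = 1434 − 2·40 = 1354 px.
24 columns + 23 gaps: 24c + 23·8 = 1354.
24c = 1354 − 184 = 1170, so c = 48.75 px.
Before column 21: the margin + 20 columns + 20 gaps.
Offset = 40 + 20·(48.75 + 8) = 40 + 1135 = 1175 px.

1175 px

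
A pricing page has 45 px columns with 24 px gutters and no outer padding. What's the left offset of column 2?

69 px

No margin, so column 2 starts at 1·(column + gutter) = 1·69 = 69 px.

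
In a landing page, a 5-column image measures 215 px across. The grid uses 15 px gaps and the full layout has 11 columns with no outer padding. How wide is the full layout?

491 px

5c + 4·15 = 215 → 5c = 155 → c = 31 px.
Summing: 341 + 150 = 491 px.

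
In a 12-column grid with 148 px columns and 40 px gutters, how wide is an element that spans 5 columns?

900 px

5-column span = 5·148 + 4·40 = 900 px.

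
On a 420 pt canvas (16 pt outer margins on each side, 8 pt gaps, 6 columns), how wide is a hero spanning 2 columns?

124 pt

Content width = 420 − 2·16 = 388 pt.
388 − 5·8 = 348; ÷6 gives c = 58 pt.
2 columns plus 1 gap: 116 + 8 = 124 pt.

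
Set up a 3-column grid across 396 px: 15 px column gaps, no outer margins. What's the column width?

3c + 2·15 = 396 → 3c = 366 → c = 122 px.

122 px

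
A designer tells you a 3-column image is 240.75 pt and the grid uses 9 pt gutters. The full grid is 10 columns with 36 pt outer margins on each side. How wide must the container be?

Subtracting 2 gutters of 9 leaves 222.75 for 3 columns, so c = 74.25 pt.
Adding margins, columns and gutters: 72 + 742.5 + 81 = 895.5 pt.

895.5 pt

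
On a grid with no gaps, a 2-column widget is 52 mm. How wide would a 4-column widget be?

104 mm

With no gaps, each column is 52/2 = 26 mm.
With no gaps, 4 columns span 4·26 = 104 mm.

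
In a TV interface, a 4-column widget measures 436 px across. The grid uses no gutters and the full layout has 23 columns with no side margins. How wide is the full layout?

4c = 436 → c = 109 px.
Layout = 23·109 = 2507 = 2507 px.

2507 px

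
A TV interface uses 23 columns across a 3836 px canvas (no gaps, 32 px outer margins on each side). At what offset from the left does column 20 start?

3148 px

Content = 3836 − 2·32 = 3772 px.
3772 / 23 = 164 px per column.
Each column+gutter stride is 164 px; 19 of them past the 32 px margin is 32 + 3116 = 3148 px.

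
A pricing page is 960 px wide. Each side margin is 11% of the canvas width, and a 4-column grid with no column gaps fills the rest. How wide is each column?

Each margin = 11% of 960 = 105.6 px; content = 960 − 2·105.6 = 748.8 px.
With no column gaps, each column is 748.8/4 = 187.2 px.

187.2 px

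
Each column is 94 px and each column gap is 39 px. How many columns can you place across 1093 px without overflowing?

k columns need k·94 + (k−1)·39 = k·133 − 39.
k·133 − 39 ≤ 1093 → k ≤ 1132 / 133 ≈ 8.51, so k = 8.

8 columns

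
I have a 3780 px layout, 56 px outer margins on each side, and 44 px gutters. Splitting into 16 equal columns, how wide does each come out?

188 px

Subtract both margins: 3780 − 2·56 = 3668 px.
16 columns + 15 gutters: 16c + 15·44 = 3668.
16c = 3668 − 660 = 3008, so c = 188 px.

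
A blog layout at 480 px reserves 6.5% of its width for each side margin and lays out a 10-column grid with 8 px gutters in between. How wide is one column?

34.56 px

Each margin = 6.5% of 480 = 31.2 px; content = 480 − 2·31.2 = 417.6 px.
10c + 9·8 = 417.6 → 10c = 345.6 → c = 34.56 px.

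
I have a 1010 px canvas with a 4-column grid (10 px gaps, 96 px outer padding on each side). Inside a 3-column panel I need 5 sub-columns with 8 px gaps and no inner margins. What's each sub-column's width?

Take off 192 px of margins, leaving 818 px.
4 columns + 3 gaps: 4c + 3·10 = 818.
4c = 818 − 30 = 788, so c = 197 px.
3-column span = 3·197 + 2·10 = 611 px.
5d + 4·8 = 611 → 5d = 579 → d = 115.8 px.

115.8 px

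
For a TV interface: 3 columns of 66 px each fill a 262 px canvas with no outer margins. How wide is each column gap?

32 px

3 columns take 3·66 = 198 px; remaining 64 splits into 2 column gaps.
g = 64 / 2 = 32 px.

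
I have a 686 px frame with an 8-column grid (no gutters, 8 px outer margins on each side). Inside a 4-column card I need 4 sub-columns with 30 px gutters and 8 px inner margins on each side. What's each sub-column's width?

Subtract both margins: 686 − 2·8 = 670 px.
8c = 670 → c = 83.75 px.
With no gutters, 4 columns span 4·83.75 = 335 px.
Inner content = 335 − 2·8 = 319 px.
Subtracting 3 gutters of 30 leaves 229 for 4 columns, so d = 57.25 px.

57.25 px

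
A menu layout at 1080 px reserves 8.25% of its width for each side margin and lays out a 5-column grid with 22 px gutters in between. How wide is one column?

162.76 px

Each margin = 8.25% of 1080 = 89.1 px; content = 1080 − 2·89.1 = 901.8 px.
5c + 4·22 = 901.8 → 5c = 813.8 → c = 162.76 px.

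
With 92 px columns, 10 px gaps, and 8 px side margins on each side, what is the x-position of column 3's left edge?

212 px

Each column+gutter stride is 102 px; 2 of them past the 8 px margin is 8 + 204 = 212 px.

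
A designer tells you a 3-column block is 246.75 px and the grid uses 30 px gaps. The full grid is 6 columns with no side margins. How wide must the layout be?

523.5 px

3 columns + 2 gaps: 3c + 2·30 = 246.75.
3c = 246.75 − 60 = 186.75, so c = 62.25 px.
Total width: 6·62.25 + 5·30 = 523.5 px.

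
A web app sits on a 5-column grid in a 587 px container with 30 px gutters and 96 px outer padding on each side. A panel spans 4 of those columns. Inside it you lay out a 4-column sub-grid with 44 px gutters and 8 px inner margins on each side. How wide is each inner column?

Take off 192 px of margins, leaving 395 px.
Subtracting 4 gutters of 30 leaves 275 for 5 columns, so c = 55 px.
Span of 4: 4·55 + 3·30 = 220 + 90 = 310 px.
Inner content = 310 − 2·8 = 294 px.
294 − 3·44 = 162; ÷4 gives d = 40.5 px.

40.5 px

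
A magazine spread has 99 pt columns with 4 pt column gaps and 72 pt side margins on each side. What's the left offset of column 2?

Column 2 starts at margin + 1·(column + gutter) = 72 + 1·103 = 175 pt.

175 pt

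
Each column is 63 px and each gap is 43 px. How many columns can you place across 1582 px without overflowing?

k columns need k·63 + (k−1)·43 = k·106 − 43.
k·106 − 43 ≤ 1582 → k ≤ 1625 / 106 ≈ 15.33, so k = 15.

15 columns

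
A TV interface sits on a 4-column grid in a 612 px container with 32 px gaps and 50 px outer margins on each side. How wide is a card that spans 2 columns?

240 px

Content width = 612 − 2·50 = 512 px.
512 − 3·32 = 416; ÷4 gives c = 104 px.
2 columns plus 1 gap: 208 + 32 = 240 px.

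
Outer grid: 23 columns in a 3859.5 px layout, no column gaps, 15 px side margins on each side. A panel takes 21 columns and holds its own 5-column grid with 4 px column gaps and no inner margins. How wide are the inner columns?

696.1 px

Inside the margins: 3859.5 − 30 = 3829.5 px.
23c = 3829.5 → c = 166.5 px.
21-column span = 21·166.5 = 3496.5 px.
Subtracting 4 column gaps of 4 leaves 3480.5 for 5 columns, so d = 696.1 px.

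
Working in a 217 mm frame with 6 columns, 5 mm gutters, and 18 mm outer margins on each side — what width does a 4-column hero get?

119 mm

Inside the margins: 217 − 36 = 181 mm.
Subtracting 5 gutters of 5 leaves 156 for 6 columns, so c = 26 mm.
Span of 4: 4·26 + 3·5 = 104 + 15 = 119 mm.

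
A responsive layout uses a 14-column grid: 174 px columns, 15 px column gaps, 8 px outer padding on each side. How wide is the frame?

2647 px

Frame = 2·8 + 14·174 + 13·15 = 16 + 2436 + 195 = 2647 px.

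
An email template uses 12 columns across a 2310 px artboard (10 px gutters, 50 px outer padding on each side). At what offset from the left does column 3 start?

420 px

Subtract both margins: 2310 − 2·50 = 2210 px.
2210 − 11·10 = 2100; ÷12 gives c = 175 px.
Column 3 starts at margin + 2·(column + gutter) = 50 + 2·185 = 420 px.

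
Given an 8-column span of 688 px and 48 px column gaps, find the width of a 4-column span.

320 px

8c + 7·48 = 688 → 8c = 352 → c = 44 px.
4 columns plus 3 column gaps: 176 + 144 = 320 px.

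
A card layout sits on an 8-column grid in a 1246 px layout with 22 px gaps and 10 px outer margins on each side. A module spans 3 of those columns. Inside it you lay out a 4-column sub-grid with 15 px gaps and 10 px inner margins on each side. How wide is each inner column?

Inside the margins: 1246 − 20 = 1226 px.
Subtracting 7 gaps of 22 leaves 1072 for 8 columns, so c = 134 px.
3-column span = 3·134 + 2·22 = 446 px.
Inner content = 446 − 2·10 = 426 px.
4 columns + 3 gaps: 4d + 3·15 = 426.
4d = 426 − 45 = 381, so d = 95.25 px.

95.25 px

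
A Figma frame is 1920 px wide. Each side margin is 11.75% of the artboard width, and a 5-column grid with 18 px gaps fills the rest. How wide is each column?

279.36 px

Margins: 11.75% × 1920 = 225.6 px each, so content = 1920 − 451.2 = 1468.8 px.
Subtracting 4 gaps of 18 leaves 1396.8 for 5 columns, so c = 279.36 px.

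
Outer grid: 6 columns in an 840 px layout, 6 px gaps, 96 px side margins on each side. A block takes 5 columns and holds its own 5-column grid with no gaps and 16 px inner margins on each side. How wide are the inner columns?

Outer content = 840 − 2·96 = 648 px.
648 − 5·6 = 618; ÷6 gives c = 103 px.
Span of 5: 5·103 + 4·6 = 515 + 24 = 539 px.
Inner content = 539 − 2·16 = 507 px.
5d = 507 → d = 101.4 px.

101.4 px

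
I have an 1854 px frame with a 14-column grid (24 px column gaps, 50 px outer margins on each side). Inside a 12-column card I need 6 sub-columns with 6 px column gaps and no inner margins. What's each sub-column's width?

245 px

Outer content = 1854 − 2·50 = 1754 px.
14 columns + 13 column gaps: 14c + 13·24 = 1754.
14c = 1754 − 312 = 1442, so c = 103 px.
Span of 12: 12·103 + 11·24 = 1236 + 264 = 1500 px.
Subtracting 5 column gaps of 6 leaves 1470 for 6 columns, so d = 245 px.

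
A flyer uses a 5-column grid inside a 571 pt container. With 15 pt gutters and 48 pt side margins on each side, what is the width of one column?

83 pt

Take off 96 pt of margins, leaving 475 pt.
5 columns + 4 gutters: 5c + 4·15 = 475.
5c = 475 − 60 = 415, so c = 83 pt.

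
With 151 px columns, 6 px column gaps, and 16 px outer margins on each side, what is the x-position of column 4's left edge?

Each column+gutter stride is 157 px; 3 of them past the 16 px margin is 16 + 471 = 487 px.

487 px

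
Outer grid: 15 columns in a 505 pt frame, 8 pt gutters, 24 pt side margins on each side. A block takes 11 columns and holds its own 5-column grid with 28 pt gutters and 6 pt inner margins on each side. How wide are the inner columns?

41.8 pt

Take off 48 pt of margins, leaving 457 pt.
15c + 14·8 = 457 → 15c = 345 → c = 23 pt.
11-column span = 11·23 + 10·8 = 333 pt.
Inner content = 333 − 2·6 = 321 pt.
Subtracting 4 gutters of 28 leaves 209 for 5 columns, so d = 41.8 pt.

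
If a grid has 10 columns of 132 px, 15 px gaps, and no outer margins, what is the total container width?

1455 px

Summing: 1320 + 135 = 1455 px.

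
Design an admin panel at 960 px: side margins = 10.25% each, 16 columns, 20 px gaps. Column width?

Margins: 10.25% × 960 = 98.4 px each, so content = 960 − 196.8 = 763.2 px.
16c + 15·20 = 763.2 → 16c = 463.2 → c = 28.95 px.

28.95 px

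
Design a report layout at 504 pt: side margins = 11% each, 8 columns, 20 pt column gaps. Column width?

31.64 pt

Each margin = 11% of 504 = 55.44 pt; content = 504 − 2·55.44 = 393.12 pt.
8 columns + 7 column gaps: 8c + 7·20 = 393.12.
8c = 393.12 − 140 = 253.12, so c = 31.64 pt.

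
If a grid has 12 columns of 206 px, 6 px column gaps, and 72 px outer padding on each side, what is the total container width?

2682 px

Total width: 2·72 + 12·206 + 11·6 = 2682 px.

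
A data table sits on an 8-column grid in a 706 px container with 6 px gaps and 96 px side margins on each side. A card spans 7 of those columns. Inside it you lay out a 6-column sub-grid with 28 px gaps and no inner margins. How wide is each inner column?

Outer content = 706 − 2·96 = 514 px.
514 − 7·6 = 472; ÷8 gives c = 59 px.
7-column span = 7·59 + 6·6 = 449 px.
449 − 5·28 = 309; ÷6 gives d = 51.5 px.

51.5 px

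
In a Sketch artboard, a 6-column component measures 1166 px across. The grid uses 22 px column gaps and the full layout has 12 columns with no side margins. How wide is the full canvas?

2354 px

6c + 5·22 = 1166 → 6c = 1056 → c = 176 px.
Total width: 12·176 + 11·22 = 2354 px.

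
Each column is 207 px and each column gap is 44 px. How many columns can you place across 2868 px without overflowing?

k columns need k·207 + (k−1)·44 = k·251 − 44.
k·251 − 44 ≤ 2868 → k ≤ 2912 / 251 ≈ 11.60, so k = 11.

11 columns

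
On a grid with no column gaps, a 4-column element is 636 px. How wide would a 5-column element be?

636 / 4 = 159 px per column.
5-column span = 5·159 = 795 px.

795 px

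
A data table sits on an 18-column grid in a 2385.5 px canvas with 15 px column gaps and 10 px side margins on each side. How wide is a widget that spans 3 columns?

381.75 px

Content width = 2385.5 − 2·10 = 2365.5 px.
2365.5 − 17·15 = 2110.5; ÷18 gives c = 117.25 px.
Span of 3: 3·117.25 + 2·15 = 351.75 + 30 = 381.75 px.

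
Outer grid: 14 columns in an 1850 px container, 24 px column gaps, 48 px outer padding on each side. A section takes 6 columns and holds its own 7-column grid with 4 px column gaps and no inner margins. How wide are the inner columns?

Inside the margins: 1850 − 96 = 1754 px.
1754 − 13·24 = 1442; ÷14 gives c = 103 px.
6 columns plus 5 column gaps: 618 + 120 = 738 px.
738 − 6·4 = 714; ÷7 gives d = 102 px.

102 px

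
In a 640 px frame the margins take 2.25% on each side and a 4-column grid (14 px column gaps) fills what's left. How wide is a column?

142.3 px

Margins: 2.25% × 640 = 14.4 px each, so content = 640 − 28.8 = 611.2 px.
611.2 − 3·14 = 569.2; ÷4 gives c = 142.3 px.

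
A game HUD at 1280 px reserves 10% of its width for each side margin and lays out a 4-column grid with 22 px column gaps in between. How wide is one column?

239.5 px

1280 × (1 − 2·10%) = 1280 × 80% = 1024 px for the columns.
4c + 3·22 = 1024 → 4c = 958 → c = 239.5 px.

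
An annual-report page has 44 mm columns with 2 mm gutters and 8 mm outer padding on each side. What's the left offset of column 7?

Before column 7: the margin + 6 columns + 6 gutters.
Offset = 8 + 6·(44 + 2) = 8 + 276 = 284 mm.

284 mm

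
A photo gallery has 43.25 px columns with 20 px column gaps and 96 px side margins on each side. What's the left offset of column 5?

349 px

Column 5 starts at margin + 4·(column + gutter) = 96 + 4·63.25 = 349 px.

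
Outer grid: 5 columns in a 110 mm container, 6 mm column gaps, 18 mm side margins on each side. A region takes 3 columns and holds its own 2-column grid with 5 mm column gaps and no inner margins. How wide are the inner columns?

18.5 mm

Take off 36 mm of margins, leaving 74 mm.
74 − 4·6 = 50; ÷5 gives c = 10 mm.
3-column span = 3·10 + 2·6 = 42 mm.
42 − 1·5 = 37; ÷2 gives d = 18.5 mm.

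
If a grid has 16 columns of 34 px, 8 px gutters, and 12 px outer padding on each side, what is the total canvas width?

688 px

Adding margins, columns and gutters: 24 + 544 + 120 = 688 px.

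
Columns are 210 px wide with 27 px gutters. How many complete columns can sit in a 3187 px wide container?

Each extra column adds 210 + 27 = 237 px.
(3187 + 27) / 237 = 13.56, so 13 columns fit.

13 columns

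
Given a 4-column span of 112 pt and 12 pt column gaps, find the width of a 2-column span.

112 − 3·12 = 76; ÷4 gives c = 19 pt.
2 columns plus 1 column gap: 38 + 12 = 50 pt.

50 pt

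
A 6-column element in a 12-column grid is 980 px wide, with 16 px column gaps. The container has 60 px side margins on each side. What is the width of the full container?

Subtracting 5 column gaps of 16 leaves 900 for 6 columns, so c = 150 px.
Total width: 2·60 + 12·150 + 11·16 = 2096 px.

2096 px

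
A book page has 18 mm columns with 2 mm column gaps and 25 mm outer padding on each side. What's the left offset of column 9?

Column 9 starts at margin + 8·(column + gutter) = 25 + 8·20 = 185 mm.

185 mm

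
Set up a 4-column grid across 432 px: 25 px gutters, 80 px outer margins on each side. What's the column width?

49.25 px

Content width = 432 − 2·80 = 272 px.
272 − 3·25 = 197; ÷4 gives c = 49.25 px.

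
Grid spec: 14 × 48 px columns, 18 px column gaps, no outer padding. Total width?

906 px

Container = 14·48 + 13·18 = 672 + 234 = 906 px.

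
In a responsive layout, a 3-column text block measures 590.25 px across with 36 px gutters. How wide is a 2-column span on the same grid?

3c + 2·36 = 590.25 → 3c = 518.25 → c = 172.75 px.
2-column span = 2·172.75 + 1·36 = 381.5 px.

381.5 px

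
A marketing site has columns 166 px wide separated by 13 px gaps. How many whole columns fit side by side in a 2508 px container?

14 columns

14 columns: 14·166 + 13·13 = 2493 px ≤ 2508.
15 columns: 2672 px > 2508. So 14.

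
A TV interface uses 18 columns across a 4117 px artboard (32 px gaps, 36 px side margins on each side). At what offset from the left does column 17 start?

3660 px

Inside the margins: 4117 − 72 = 4045 px.
18 columns + 17 gaps: 18c + 17·32 = 4045.
18c = 4045 − 544 = 3501, so c = 194.5 px.
Each column+gutter stride is 226.5 px; 16 of them past the 36 px margin is 36 + 3624 = 3660 px.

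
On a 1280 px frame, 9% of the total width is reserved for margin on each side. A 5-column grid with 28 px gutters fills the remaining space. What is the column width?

Each margin = 9% of 1280 = 115.2 px; content = 1280 − 2·115.2 = 1049.6 px.
Subtracting 4 gutters of 28 leaves 937.6 for 5 columns, so c = 187.52 px.

187.52 px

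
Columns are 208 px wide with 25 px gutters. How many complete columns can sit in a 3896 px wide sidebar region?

Each extra column adds 208 + 25 = 233 px.
(3896 + 25) / 233 = 16.83, so 16 columns fit.

16 columns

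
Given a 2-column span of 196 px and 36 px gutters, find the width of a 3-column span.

312 px

196 − 1·36 = 160; ÷2 gives c = 80 px.
3-column span = 3·80 + 2·36 = 312 px.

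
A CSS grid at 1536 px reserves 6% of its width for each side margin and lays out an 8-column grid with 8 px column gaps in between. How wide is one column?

Margins: 6% × 1536 = 92.16 px each, so content = 1536 − 184.32 = 1351.68 px.
1351.68 − 7·8 = 1295.68; ÷8 gives c = 161.96 px.

161.96 px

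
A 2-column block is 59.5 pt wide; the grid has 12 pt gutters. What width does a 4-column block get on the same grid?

2 columns + 1 gutter: 2c + 1·12 = 59.5.
2c = 59.5 − 12 = 47.5, so c = 23.75 pt.
4-column span = 4·23.75 + 3·12 = 131 pt.

131 pt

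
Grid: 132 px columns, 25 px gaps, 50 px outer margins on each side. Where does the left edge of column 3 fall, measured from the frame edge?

364 px

Before column 3: the margin + 2 columns + 2 gaps.
Offset = 50 + 2·(132 + 25) = 50 + 314 = 364 px.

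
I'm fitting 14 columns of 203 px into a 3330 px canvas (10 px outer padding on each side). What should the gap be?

36 px

Take off 20 px of margins, leaving 3310 px.
Columns use 2842 px, leaving 468 px across 13 gaps = 36 px each.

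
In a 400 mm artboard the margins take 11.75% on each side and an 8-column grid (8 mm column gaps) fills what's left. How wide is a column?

31.25 mm

Margins: 11.75% × 400 = 47 mm each, so content = 400 − 94 = 306 mm.
8 columns + 7 column gaps: 8c + 7·8 = 306.
8c = 306 − 56 = 250, so c = 31.25 mm.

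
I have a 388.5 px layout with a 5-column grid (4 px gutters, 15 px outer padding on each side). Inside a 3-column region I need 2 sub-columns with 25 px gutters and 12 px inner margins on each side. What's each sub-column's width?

82.25 px

Outer content = 388.5 − 2·15 = 358.5 px.
358.5 − 4·4 = 342.5; ÷5 gives c = 68.5 px.
3-column span = 3·68.5 + 2·4 = 213.5 px.
Inner content = 213.5 − 2·12 = 189.5 px.
Subtracting 1 gutter of 25 leaves 164.5 for 2 columns, so d = 82.25 px.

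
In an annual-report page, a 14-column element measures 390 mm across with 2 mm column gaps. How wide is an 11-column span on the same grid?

306 mm

14c + 13·2 = 390 → 14c = 364 → c = 26 mm.
11-column span = 11·26 + 10·2 = 306 mm.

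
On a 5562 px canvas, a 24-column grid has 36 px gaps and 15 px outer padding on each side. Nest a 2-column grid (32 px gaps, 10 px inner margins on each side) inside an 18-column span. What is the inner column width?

2044 px

Outer content = 5562 − 2·15 = 5532 px.
Subtracting 23 gaps of 36 leaves 4704 for 24 columns, so c = 196 px.
18-column span = 18·196 + 17·36 = 4140 px.
Inner content = 4140 − 2·10 = 4120 px.
2 columns + 1 gap: 2d + 1·32 = 4120.
2d = 4120 − 32 = 4088, so d = 2044 px.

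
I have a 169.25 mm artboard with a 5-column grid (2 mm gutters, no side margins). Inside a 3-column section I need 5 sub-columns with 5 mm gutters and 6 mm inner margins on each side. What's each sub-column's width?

5 columns + 4 gutters: 5c + 4·2 = 169.25.
5c = 169.25 − 8 = 161.25, so c = 32.25 mm.
3 columns plus 2 gutters: 96.75 + 4 = 100.75 mm.
Inner content = 100.75 − 2·6 = 88.75 mm.
Subtracting 4 gutters of 5 leaves 68.75 for 5 columns, so d = 13.75 mm.

13.75 mm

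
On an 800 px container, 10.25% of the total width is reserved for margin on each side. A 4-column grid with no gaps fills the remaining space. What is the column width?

159 px

800 × (1 − 2·10.25%) = 800 × 79.5% = 636 px for the columns.
636 / 4 = 159 px per column.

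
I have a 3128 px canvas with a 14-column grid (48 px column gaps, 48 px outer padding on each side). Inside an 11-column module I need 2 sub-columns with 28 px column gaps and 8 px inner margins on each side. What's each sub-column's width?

Outer content = 3128 − 2·48 = 3032 px.
Subtracting 13 column gaps of 48 leaves 2408 for 14 columns, so c = 172 px.
11 columns plus 10 column gaps: 1892 + 480 = 2372 px.
Inner content = 2372 − 2·8 = 2356 px.
2356 − 1·28 = 2328; ÷2 gives d = 1164 px.

1164 px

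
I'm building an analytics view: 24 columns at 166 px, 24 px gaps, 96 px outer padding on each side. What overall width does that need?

4728 px

Container = 2·96 + 24·166 + 23·24 = 192 + 3984 + 552 = 4728 px.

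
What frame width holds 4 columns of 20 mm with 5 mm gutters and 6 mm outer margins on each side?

107 mm

Adding margins, columns and gutters: 12 + 80 + 15 = 107 mm.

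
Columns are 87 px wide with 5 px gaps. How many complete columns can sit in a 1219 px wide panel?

13 columns

k columns need k·87 + (k−1)·5 = k·92 − 5.
k·92 − 5 ≤ 1219 → k ≤ 1224 / 92 ≈ 13.30, so k = 13.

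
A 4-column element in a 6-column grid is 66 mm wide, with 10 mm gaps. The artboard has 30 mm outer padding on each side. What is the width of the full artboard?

66 − 3·10 = 36; ÷4 gives c = 9 mm.
Adding margins, columns and gutters: 60 + 54 + 50 = 164 mm.

164 mm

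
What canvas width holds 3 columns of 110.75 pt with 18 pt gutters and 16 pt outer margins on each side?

Total width: 2·16 + 3·110.75 + 2·18 = 400.25 pt.

400.25 pt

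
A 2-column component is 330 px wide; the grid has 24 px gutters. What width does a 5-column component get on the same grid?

861 px

2 columns + 1 gutter: 2c + 1·24 = 330.
2c = 330 − 24 = 306, so c = 153 px.
Span of 5: 5·153 + 4·24 = 765 + 96 = 861 px.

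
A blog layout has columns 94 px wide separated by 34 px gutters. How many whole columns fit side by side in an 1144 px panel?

9 columns

9 columns: 9·94 + 8·34 = 1118 px ≤ 1144.
10 columns: 1246 px > 1144. So 9.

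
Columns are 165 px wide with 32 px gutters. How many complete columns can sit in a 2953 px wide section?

15 columns

15 columns: 15·165 + 14·32 = 2923 px ≤ 2953.
16 columns: 3120 px > 2953. So 15.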